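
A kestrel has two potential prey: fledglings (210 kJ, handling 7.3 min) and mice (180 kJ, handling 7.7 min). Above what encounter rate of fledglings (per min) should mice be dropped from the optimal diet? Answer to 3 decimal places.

At the threshold, the rate on fledglings alone equals the profitability of mice: λ·210/(1 + λ·7.3) = 180/7.7 = 23.38.
Rearranging, λ(210 − 23.38×7.3) = 23.38, so λ = 23.38/39.35 = 0.5941 per min.

0.594 per min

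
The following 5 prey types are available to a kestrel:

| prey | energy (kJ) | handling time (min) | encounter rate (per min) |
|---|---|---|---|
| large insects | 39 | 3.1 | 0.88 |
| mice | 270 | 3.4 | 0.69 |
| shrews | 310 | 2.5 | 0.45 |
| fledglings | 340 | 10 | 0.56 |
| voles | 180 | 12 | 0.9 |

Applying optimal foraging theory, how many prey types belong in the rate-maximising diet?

2

Profitabilities (E/h, kJ/min): shrews 124, mice 79.4, fledglings 34, voles 15, large insects 12.6. Add prey in this order while the next type's profitability exceeds the intake rate on those already taken.
Rate on top 1: 65.65. mice: 79.4 > 65.65 → include.
Rate on top 2: 72.87. fledglings: 34 < 72.87 → exclude; stop.
Optimal diet: shrews, mice — 2 of 5 types.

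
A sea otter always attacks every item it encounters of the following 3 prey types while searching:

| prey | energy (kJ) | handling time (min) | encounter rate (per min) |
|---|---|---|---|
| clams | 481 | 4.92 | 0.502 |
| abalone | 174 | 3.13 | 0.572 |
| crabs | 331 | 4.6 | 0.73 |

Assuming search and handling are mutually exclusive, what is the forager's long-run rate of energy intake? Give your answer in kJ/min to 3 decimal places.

Energy encountered per unit search time: 0.502×481 + 0.572×174 + 0.73×331 = 582.6 kJ/min.
Handling time per unit search time: 0.502×4.92 + 0.572×3.13 + 0.73×4.6 = 7.618.
Rate = 582.6/(1 + 7.618) = 67.6 kJ/min.

67.603 kJ/min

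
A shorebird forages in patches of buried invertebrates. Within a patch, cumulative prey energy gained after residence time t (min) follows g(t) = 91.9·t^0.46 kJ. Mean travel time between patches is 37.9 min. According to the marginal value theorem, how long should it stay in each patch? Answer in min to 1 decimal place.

Maximise g(t)/(T+t): set derivative to zero → g'(t)(T+t) = g(t).
g'(t) = 0.46·91.9·t^-0.54. Setting 0.46·91.9·t^-0.54 = 91.9·t^0.46/(37.9+t) gives 0.46(37.9+t) = t, so 0.54·t = 0.46×37.9.
t* = 0.46×37.9/0.54 = 32.29 min.

32.3 min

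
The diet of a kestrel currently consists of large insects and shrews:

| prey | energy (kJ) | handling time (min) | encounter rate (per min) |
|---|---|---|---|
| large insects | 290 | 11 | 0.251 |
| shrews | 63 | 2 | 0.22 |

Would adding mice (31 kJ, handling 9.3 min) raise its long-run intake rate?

On large insects and shrews alone, R = ΣλE/(1+Σλh) = 86.65/4.201 = 20.63 kJ/min.
Profitability of mice: 31/9.3 = 3.333 kJ/min.
3.333 < 20.63, so adding mice would lower the average — exclude it.

No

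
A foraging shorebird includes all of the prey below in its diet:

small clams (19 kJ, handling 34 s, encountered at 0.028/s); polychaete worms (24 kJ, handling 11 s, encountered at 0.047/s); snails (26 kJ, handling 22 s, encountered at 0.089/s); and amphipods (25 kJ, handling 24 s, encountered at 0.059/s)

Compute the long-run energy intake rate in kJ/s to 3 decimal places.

R = Σλ_iE_i / (1 + Σλ_ih_i)
Numerator: 0.028×19 + 0.047×24 + 0.089×26 + 0.059×25 = 5.449
Denominator: 1 + 0.028×34 + 0.047×11 + 0.089×22 + 0.059×24 = 5.843
R = 5.449/5.843 = 0.9326 kJ/s

0.933 kJ/s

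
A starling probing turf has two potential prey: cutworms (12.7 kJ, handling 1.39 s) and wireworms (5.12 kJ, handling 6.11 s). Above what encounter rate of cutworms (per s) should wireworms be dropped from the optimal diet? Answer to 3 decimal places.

0.073 per s

Drop wireworms once their profitability E₂/h₂ falls below the rate achievable on cutworms alone: E₂/h₂ = λE₁/(1 + λh₁).
Solve for λ: λE₁h₂ = E₂(1 + λh₁) → λ(E₁h₂ − E₂h₁) = E₂ → λ = E₂/(E₁h₂ − E₂h₁).
λ = 5.12/(12.7×6.11 − 5.12×1.39) = 5.12/70.48 = 0.07264 per s.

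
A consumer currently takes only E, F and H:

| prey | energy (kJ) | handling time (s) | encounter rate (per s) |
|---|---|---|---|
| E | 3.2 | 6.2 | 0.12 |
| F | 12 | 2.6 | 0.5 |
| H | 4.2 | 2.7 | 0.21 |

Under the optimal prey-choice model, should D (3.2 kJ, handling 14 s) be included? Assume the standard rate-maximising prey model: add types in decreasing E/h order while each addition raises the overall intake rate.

On E, F and H alone, R = ΣλE/(1+Σλh) = 7.266/3.611 = 2.012 kJ/s.
D: E/h = 3.2/14 = 0.2286 kJ/s.
0.2286 < 2.012, so adding D would lower the average — exclude it.

No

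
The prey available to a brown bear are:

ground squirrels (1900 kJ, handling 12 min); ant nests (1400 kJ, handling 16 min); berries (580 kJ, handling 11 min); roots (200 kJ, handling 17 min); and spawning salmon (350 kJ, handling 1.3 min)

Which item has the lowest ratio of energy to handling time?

Profitability E/h (kJ/min): ground squirrels = 1900/12 = 158, ant nests = 1400/16 = 87.5, berries = 580/11 = 52.7, roots = 200/17 = 11.8, spawning salmon = 350/1.3 = 269.
Ranked: spawning salmon > ground squirrels > ant nests > berries > roots.

roots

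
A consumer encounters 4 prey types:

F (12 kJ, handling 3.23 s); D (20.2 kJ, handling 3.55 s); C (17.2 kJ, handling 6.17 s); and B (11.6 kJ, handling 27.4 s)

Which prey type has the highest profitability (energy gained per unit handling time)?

D

In descending order of E/h:
D: 20.2/3.55 = 5.69 kJ/s
F: 12/3.23 = 3.72 kJ/s
C: 17.2/6.17 = 2.79 kJ/s
B: 11.6/27.4 = 0.423 kJ/s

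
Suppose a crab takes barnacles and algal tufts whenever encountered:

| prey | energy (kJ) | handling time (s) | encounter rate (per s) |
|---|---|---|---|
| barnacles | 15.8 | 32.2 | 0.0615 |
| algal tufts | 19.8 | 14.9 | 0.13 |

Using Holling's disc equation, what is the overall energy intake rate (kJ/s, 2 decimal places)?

0.72 kJ/s

R = Σλ_iE_i / (1 + Σλ_ih_i)
Numerator: 0.0615×15.8 + 0.13×19.8 = 3.546
Denominator: 1 + 0.0615×32.2 + 0.13×14.9 = 4.917
R = 3.546/4.917 = 0.7211 kJ/s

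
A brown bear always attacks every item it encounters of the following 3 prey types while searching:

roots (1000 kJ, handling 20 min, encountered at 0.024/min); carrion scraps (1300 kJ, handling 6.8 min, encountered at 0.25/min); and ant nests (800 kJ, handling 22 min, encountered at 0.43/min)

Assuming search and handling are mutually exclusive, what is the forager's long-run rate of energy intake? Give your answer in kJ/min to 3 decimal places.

54.826 kJ/min

Energy encountered per unit search time: 0.024×1000 + 0.25×1300 + 0.43×800 = 693 kJ/min.
Handling time per unit search time: 0.024×20 + 0.25×6.8 + 0.43×22 = 11.64.
Rate = 693/(1 + 11.64) = 54.83 kJ/min.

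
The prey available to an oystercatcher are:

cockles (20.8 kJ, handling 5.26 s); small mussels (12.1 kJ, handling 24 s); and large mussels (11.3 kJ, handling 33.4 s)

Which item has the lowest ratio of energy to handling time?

large mussels

In descending order of E/h:
cockles: 20.8/5.26 = 3.95 kJ/s
small mussels: 12.1/24 = 0.504 kJ/s
large mussels: 11.3/33.4 = 0.338 kJ/s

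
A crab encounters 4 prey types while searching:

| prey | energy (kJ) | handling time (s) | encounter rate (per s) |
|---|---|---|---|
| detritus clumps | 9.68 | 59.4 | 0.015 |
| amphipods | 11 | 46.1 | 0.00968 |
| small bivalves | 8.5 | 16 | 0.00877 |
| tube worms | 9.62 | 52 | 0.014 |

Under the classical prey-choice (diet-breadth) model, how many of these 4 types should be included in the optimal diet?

4

Rank by E/h (kJ/s): small bivalves 0.531, amphipods 0.239, tube worms 0.185, detritus clumps 0.163. Include each in turn until the next type's E/h falls below the running intake rate.
Rate on top 1: 0.06537. amphipods: 0.239 > 0.06537 → include.
Rate on top 2: 0.1141. tube worms: 0.185 > 0.1141 → include.
Rate on top 3: 0.1364. detritus clumps: 0.163 > 0.1364 → include.
Optimal diet: small bivalves, amphipods, tube worms, detritus clumps — 4 of 4 types.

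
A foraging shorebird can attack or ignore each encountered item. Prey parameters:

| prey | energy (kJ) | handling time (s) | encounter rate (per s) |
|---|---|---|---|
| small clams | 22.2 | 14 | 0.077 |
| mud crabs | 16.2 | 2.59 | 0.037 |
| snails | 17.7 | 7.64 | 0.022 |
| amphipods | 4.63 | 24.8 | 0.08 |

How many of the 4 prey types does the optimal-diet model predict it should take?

3

Rank by E/h (kJ/s): mud crabs 6.25, snails 2.32, small clams 1.59, amphipods 0.187. Include each in turn until the next type's E/h falls below the running intake rate.
Rate on top 1: 0.547. snails: 2.32 > 0.547 → include.
Rate on top 2: 0.7823. small clams: 1.59 > 0.7823 → include.
Rate on top 3: 1.152. amphipods: 0.187 < 1.152 → exclude; stop.
Optimal diet: mud crabs, snails, small clams — 3 of 4 types.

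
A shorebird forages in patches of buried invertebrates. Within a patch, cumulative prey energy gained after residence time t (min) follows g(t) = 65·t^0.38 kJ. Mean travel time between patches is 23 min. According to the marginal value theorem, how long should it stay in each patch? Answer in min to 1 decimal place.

14.1 min

Maximise g(t)/(T+t): set derivative to zero → g'(t)(T+t) = g(t).
g'(t) = 0.38·65·t^-0.62. Setting 0.38·65·t^-0.62 = 65·t^0.38/(23+t) gives 0.38(23+t) = t, so 0.62·t = 0.38×23.
t* = 0.38×23/0.62 = 14.1 min.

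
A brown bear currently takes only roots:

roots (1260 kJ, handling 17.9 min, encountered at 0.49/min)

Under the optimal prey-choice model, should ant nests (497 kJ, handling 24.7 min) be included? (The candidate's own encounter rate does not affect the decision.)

No

Intake rate on the current diet: R = (0.49×1260) / (1 + 0.49×17.9) = 617.4/9.771 = 63.19 kJ/min.
ant nests: E/h = 497/24.7 = 20.12 kJ/min.
Since 20.12 < R, time spent handling ant nests is better spent searching.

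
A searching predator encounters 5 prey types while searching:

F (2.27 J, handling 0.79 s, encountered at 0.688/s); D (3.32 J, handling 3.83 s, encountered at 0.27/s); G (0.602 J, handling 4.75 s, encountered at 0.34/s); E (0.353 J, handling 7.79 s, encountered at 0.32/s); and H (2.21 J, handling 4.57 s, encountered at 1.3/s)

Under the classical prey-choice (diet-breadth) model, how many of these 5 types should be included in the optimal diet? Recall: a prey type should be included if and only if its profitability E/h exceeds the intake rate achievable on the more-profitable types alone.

E/h in descending order: F 2.87, D 0.867, H 0.484, G 0.127, E 0.0453 J/s. The optimal diet is the largest prefix of this list for which every included type satisfies E_i/h_i > R on the types above it.
Rate on top 1: 1.012. D: 0.867 < 1.012 → exclude; stop.
Optimal diet: F — 1 of 5 types.

1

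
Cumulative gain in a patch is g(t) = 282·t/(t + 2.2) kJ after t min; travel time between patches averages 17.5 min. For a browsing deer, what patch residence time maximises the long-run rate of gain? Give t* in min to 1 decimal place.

6.2 min

Maximise g(t)/(T+t): set derivative to zero → g'(t)(T+t) = g(t).
g'(t) = 282·2.2/(t + 2.2)². Setting 282·2.2/(t+2.2)² = 282t/[(t+2.2)(17.5+t)] gives 2.2(17.5+t) = t(t+2.2), so t² = 2.2×17.5 = 38.5.
t* = √38.5 = 6.205 min.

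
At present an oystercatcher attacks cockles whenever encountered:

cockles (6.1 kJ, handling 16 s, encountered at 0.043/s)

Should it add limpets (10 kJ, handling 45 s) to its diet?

Yes

On cockles alone, R = ΣλE/(1+Σλh) = 0.2623/1.688 = 0.1554 kJ/s.
limpets: E/h = 10/45 = 0.2222 kJ/s.
0.2222 > 0.1554, so adding limpets raises the average — include it.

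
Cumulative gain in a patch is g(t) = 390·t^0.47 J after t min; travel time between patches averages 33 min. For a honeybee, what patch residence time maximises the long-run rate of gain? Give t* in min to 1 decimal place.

29.3 min

Maximise g(t)/(T+t): set derivative to zero → g'(t)(T+t) = g(t).
g'(t) = 0.47·390·t^-0.53. Setting 0.47·390·t^-0.53 = 390·t^0.47/(33+t) gives 0.47(33+t) = t, so 0.53·t = 0.47×33.
t* = 0.47×33/0.53 = 29.26 min.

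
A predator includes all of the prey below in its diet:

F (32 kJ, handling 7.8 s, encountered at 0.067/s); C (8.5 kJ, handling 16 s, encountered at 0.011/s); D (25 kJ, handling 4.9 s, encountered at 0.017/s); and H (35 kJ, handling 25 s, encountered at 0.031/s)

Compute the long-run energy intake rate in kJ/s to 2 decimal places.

R = Σλ_iE_i / (1 + Σλ_ih_i)
Numerator: 0.067×32 + 0.011×8.5 + 0.017×25 + 0.031×35 = 3.748
Denominator: 1 + 0.067×7.8 + 0.011×16 + 0.017×4.9 + 0.031×25 = 2.557
R = 3.748/2.557 = 1.466 kJ/s

1.47 kJ/s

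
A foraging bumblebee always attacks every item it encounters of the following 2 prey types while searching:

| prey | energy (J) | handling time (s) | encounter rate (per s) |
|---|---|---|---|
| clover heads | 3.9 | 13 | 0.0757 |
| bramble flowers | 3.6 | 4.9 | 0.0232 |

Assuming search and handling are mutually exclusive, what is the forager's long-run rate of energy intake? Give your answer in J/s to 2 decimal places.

Energy encountered per unit search time: 0.0757×3.9 + 0.0232×3.6 = 0.3787 J/s.
Handling time per unit search time: 0.0757×13 + 0.0232×4.9 = 1.098.
Rate = 0.3787/(1 + 1.098) = 0.1805 J/s.

0.18 J/s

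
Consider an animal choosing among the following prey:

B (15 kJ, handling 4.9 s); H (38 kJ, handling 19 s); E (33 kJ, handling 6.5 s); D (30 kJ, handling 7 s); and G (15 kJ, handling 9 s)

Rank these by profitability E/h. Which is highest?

E

Profitability E/h (kJ/s): B = 15/4.9 = 3.06, H = 38/19 = 2, E = 33/6.5 = 5.08, D = 30/7 = 4.29, G = 15/9 = 1.67.
Ranked: E > D > B > H > G.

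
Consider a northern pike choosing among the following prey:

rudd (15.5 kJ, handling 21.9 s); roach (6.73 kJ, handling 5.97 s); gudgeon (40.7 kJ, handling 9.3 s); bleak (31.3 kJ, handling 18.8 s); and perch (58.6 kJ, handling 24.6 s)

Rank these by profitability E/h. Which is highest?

Profitability E/h (kJ/s): rudd = 15.5/21.9 = 0.708, roach = 6.73/5.97 = 1.13, gudgeon = 40.7/9.3 = 4.38, bleak = 31.3/18.8 = 1.66, perch = 58.6/24.6 = 2.38.
Ranked: gudgeon > perch > bleak > roach > rudd.

gudgeon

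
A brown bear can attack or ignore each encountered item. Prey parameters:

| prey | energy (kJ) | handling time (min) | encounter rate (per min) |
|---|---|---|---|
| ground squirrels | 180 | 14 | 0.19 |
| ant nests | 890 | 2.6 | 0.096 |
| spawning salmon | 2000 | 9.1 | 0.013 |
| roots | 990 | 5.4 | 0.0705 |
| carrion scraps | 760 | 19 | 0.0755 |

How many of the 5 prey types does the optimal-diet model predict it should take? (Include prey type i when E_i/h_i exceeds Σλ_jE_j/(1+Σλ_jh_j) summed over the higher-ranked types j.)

Rank by E/h (kJ/min): ant nests 342, spawning salmon 220, roots 183, carrion scraps 40, ground squirrels 12.9. Include each in turn until the next type's E/h falls below the running intake rate.
Rate on top 1: 68.37. spawning salmon: 220 > 68.37 → include.
Rate on top 2: 81.47. roots: 183 > 81.47 → include.
Rate on top 3: 103.6. carrion scraps: 40 < 103.6 → exclude; stop.
Optimal diet: ant nests, spawning salmon, roots — 3 of 5 types.

3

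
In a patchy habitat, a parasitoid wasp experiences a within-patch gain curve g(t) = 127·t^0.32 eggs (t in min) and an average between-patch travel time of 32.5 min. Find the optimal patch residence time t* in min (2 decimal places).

Optimal t* satisfies g'(t*) = g(t*)/(T + t*).
g'(t) = 0.32·127·t^-0.68. Setting 0.32·127·t^-0.68 = 127·t^0.32/(32.5+t) gives 0.32(32.5+t) = t, so 0.68·t = 0.32×32.5.
t* = 0.32×32.5/0.68 = 15.29 min.

15.29 min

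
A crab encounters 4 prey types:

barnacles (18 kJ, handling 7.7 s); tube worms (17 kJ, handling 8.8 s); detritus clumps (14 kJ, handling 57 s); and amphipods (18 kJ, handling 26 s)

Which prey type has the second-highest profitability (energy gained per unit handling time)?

tube worms

In descending order of E/h:
barnacles: 18/7.7 = 2.34 kJ/s
tube worms: 17/8.8 = 1.93 kJ/s
amphipods: 18/26 = 0.692 kJ/s
detritus clumps: 14/57 = 0.246 kJ/s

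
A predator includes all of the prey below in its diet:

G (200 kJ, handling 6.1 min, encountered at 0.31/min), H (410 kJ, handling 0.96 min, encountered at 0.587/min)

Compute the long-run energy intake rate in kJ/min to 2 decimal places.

87.62 kJ/min

Energy encountered per unit search time: 0.31×200 + 0.587×410 = 302.7 kJ/min.
Handling time per unit search time: 0.31×6.1 + 0.587×0.96 = 2.455.
Rate = 302.7/(1 + 2.455) = 87.62 kJ/min.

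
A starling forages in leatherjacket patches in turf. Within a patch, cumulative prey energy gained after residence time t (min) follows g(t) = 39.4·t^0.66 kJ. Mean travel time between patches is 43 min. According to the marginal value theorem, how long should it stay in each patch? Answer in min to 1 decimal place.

By the marginal value theorem, leave when the instantaneous gain rate g'(t) equals the habitat-wide average g(t)/(T + t).
g'(t) = 0.66·39.4·t^-0.34. Setting 0.66·39.4·t^-0.34 = 39.4·t^0.66/(43+t) gives 0.66(43+t) = t, so 0.34·t = 0.66×43.
t* = 0.66×43/0.34 = 83.47 min.

83.5 min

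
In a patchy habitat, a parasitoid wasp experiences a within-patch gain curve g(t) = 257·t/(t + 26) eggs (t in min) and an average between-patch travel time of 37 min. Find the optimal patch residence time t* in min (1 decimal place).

31.0 min

Maximise g(t)/(T+t): set derivative to zero → g'(t)(T+t) = g(t).
g'(t) = 257·26/(t + 26)². Setting 257·26/(t+26)² = 257t/[(t+26)(37+t)] gives 26(37+t) = t(t+26), so t² = 26×37 = 962.
t* = √962 = 31.02 min.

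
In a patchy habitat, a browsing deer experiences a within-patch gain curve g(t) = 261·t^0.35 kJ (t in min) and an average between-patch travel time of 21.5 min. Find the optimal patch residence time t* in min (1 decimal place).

11.6 min

By the marginal value theorem, leave when the instantaneous gain rate g'(t) equals the habitat-wide average g(t)/(T + t).
g'(t) = 0.35·261·t^-0.65. Setting 0.35·261·t^-0.65 = 261·t^0.35/(21.5+t) gives 0.35(21.5+t) = t, so 0.65·t = 0.35×21.5.
t* = 0.35×21.5/0.65 = 11.58 min.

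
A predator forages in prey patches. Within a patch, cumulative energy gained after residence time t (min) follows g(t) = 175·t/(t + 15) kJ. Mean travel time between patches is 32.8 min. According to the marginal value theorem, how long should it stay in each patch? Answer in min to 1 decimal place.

By the marginal value theorem, leave when the instantaneous gain rate g'(t) equals the habitat-wide average g(t)/(T + t).
g'(t) = 175·15/(t + 15)². Setting 175·15/(t+15)² = 175t/[(t+15)(32.8+t)] gives 15(32.8+t) = t(t+15), so t² = 15×32.8 = 492.
t* = √492 = 22.18 min.

22.2 min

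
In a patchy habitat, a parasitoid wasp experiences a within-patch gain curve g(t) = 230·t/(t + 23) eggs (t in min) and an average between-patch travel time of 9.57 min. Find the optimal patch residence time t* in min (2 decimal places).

14.84 min

By the marginal value theorem, leave when the instantaneous gain rate g'(t) equals the habitat-wide average g(t)/(T + t).
g'(t) = 230·23/(t + 23)². Setting 230·23/(t+23)² = 230t/[(t+23)(9.57+t)] gives 23(9.57+t) = t(t+23), so t² = 23×9.57 = 220.1.
t* = √220.1 = 14.84 min.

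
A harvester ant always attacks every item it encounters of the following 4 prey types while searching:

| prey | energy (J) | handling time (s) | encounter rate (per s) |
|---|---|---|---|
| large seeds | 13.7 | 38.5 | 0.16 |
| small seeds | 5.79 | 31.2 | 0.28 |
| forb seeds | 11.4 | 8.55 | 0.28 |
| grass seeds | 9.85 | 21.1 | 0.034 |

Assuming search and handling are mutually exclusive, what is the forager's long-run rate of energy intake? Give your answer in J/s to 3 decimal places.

R = Σλ_iE_i / (1 + Σλ_ih_i)
Numerator: 0.16×13.7 + 0.28×5.79 + 0.28×11.4 + 0.034×9.85 = 7.34
Denominator: 1 + 0.16×38.5 + 0.28×31.2 + 0.28×8.55 + 0.034×21.1 = 19.01
R = 7.34/19.01 = 0.3862 J/s

0.386 J/s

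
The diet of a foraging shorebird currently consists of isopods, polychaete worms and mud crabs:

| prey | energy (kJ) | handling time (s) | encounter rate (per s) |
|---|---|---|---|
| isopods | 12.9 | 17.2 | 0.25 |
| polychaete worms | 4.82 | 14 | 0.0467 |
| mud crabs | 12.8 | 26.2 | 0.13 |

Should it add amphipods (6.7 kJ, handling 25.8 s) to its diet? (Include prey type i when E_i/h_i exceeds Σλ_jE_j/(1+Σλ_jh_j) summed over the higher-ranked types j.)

No

On isopods, polychaete worms and mud crabs alone, R = ΣλE/(1+Σλh) = 5.114/9.36 = 0.5464 kJ/s.
Profitability of amphipods: 6.7/25.8 = 0.2597 kJ/s.
0.2597 < 0.5464, so adding amphipods would lower the average — exclude it.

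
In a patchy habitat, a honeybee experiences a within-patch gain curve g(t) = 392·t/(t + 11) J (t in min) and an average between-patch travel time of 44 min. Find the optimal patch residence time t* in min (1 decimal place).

22.0 min

Maximise g(t)/(T+t): set derivative to zero → g'(t)(T+t) = g(t).
g'(t) = 392·11/(t + 11)². Setting 392·11/(t+11)² = 392t/[(t+11)(44+t)] gives 11(44+t) = t(t+11), so t² = 11×44 = 484.
t* = √484 = 22 min.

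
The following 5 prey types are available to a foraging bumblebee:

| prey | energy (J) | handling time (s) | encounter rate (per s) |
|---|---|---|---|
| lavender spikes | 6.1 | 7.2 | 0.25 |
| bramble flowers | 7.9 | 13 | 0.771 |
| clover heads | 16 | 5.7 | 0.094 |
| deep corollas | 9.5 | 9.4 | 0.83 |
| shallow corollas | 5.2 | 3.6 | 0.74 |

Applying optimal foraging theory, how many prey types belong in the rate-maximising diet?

2

Rank by E/h (J/s): clover heads 2.81, shallow corollas 1.44, deep corollas 1.01, lavender spikes 0.847, bramble flowers 0.608. Include each in turn until the next type's E/h falls below the running intake rate.
Rate on top 1: 0.9793. shallow corollas: 1.44 > 0.9793 → include.
Rate on top 2: 1.274. deep corollas: 1.01 < 1.274 → exclude; stop.
Optimal diet: clover heads, shallow corollas — 2 of 5 types.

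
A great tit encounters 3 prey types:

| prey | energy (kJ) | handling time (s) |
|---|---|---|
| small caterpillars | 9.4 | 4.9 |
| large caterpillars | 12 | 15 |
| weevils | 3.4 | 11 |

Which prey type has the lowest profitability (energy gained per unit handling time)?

In descending order of E/h:
small caterpillars: 9.4/4.9 = 1.92 kJ/s
large caterpillars: 12/15 = 0.8 kJ/s
weevils: 3.4/11 = 0.309 kJ/s

weevils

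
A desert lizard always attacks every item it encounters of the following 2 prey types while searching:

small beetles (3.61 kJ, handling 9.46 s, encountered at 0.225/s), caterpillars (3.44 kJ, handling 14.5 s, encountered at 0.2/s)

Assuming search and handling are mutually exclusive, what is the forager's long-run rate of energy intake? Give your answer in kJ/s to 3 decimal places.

0.249 kJ/s

Energy encountered per unit search time: 0.225×3.61 + 0.2×3.44 = 1.5 kJ/s.
Handling time per unit search time: 0.225×9.46 + 0.2×14.5 = 5.029.
Rate = 1.5/(1 + 5.029) = 0.2489 kJ/s.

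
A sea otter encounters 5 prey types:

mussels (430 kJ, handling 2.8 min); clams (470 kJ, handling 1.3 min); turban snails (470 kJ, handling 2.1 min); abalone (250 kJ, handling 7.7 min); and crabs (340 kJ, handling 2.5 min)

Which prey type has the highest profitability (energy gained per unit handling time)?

In descending order of E/h:
clams: 470/1.3 = 362 kJ/min
turban snails: 470/2.1 = 224 kJ/min
mussels: 430/2.8 = 154 kJ/min
crabs: 340/2.5 = 136 kJ/min
abalone: 250/7.7 = 32.5 kJ/min

clams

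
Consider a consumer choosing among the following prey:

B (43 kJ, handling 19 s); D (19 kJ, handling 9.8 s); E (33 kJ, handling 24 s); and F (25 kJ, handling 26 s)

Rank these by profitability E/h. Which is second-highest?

In descending order of E/h:
B: 43/19 = 2.26 kJ/s
D: 19/9.8 = 1.94 kJ/s
E: 33/24 = 1.38 kJ/s
F: 25/26 = 0.962 kJ/s

D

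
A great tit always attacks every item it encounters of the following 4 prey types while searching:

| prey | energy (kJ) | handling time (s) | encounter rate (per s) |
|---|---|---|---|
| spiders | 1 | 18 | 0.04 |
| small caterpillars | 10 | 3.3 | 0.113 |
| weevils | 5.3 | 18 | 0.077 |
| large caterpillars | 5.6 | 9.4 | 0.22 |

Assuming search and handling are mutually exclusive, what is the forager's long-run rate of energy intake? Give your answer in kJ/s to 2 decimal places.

0.51 kJ/s

Energy encountered per unit search time: 0.04×1 + 0.113×10 + 0.077×5.3 + 0.22×5.6 = 2.81 kJ/s.
Handling time per unit search time: 0.04×18 + 0.113×3.3 + 0.077×18 + 0.22×9.4 = 4.547.
Rate = 2.81/(1 + 4.547) = 0.5066 kJ/s.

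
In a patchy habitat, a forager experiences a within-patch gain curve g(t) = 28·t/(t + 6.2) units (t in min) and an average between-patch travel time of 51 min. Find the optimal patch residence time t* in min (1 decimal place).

Optimal t* satisfies g'(t*) = g(t*)/(T + t*).
g'(t) = 28·6.2/(t + 6.2)². Setting 28·6.2/(t+6.2)² = 28t/[(t+6.2)(51+t)] gives 6.2(51+t) = t(t+6.2), so t² = 6.2×51 = 316.2.
t* = √316.2 = 17.78 min.

17.8 min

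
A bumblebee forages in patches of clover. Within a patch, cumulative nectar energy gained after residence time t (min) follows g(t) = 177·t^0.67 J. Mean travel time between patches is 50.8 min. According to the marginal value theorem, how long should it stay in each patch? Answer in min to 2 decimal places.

103.14 min

Optimal t* satisfies g'(t*) = g(t*)/(T + t*).
g'(t) = 0.67·177·t^-0.33. Setting 0.67·177·t^-0.33 = 177·t^0.67/(50.8+t) gives 0.67(50.8+t) = t, so 0.33·t = 0.67×50.8.
t* = 0.67×50.8/0.33 = 103.1 min.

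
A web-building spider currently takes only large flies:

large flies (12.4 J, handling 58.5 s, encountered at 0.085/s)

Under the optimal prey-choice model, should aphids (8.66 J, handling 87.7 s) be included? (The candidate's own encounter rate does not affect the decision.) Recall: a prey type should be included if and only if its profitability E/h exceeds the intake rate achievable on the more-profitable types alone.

No

Intake rate on the current diet: R = (0.085×12.4) / (1 + 0.085×58.5) = 1.054/5.973 = 0.1765 J/s.
Profitability of aphids: 8.66/87.7 = 0.09875 J/s.
0.09875 < 0.1765, so adding aphids would lower the average — exclude it.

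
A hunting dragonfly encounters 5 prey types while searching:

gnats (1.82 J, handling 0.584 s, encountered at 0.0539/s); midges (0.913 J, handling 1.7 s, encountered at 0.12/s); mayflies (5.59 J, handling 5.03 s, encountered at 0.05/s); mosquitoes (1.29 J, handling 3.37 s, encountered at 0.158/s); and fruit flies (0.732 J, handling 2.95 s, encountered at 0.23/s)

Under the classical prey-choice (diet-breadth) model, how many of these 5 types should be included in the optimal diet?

Profitabilities (E/h, J/s): gnats 3.12, mayflies 1.11, midges 0.537, mosquitoes 0.383, fruit flies 0.248. Add prey in this order while the next type's profitability exceeds the intake rate on those already taken.
Rate on top 1: 0.0951. mayflies: 1.11 > 0.0951 → include.
Rate on top 2: 0.2943. midges: 0.537 > 0.2943 → include.
Rate on top 3: 0.3276. mosquitoes: 0.383 > 0.3276 → include.
Rate on top 4: 0.3422. fruit flies: 0.248 < 0.3422 → exclude; stop.
Optimal diet: gnats, mayflies, midges, mosquitoes — 4 of 5 types.

4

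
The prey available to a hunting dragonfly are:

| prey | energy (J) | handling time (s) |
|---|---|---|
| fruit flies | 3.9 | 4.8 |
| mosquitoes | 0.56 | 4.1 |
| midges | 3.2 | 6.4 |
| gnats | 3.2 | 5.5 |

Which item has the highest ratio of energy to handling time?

Profitability E/h (J/s): fruit flies = 3.9/4.8 = 0.812, mosquitoes = 0.56/4.1 = 0.137, midges = 3.2/6.4 = 0.5, gnats = 3.2/5.5 = 0.582.
Ranked: fruit flies > gnats > midges > mosquitoes.

fruit flies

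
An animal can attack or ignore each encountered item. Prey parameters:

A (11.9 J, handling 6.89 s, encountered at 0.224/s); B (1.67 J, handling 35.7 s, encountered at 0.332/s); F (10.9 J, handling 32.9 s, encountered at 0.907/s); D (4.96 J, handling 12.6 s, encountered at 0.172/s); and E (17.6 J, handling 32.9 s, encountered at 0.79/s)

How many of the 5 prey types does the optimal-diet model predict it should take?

1

E/h in descending order: A 1.73, E 0.535, D 0.394, F 0.331, B 0.0468 J/s. The optimal diet is the largest prefix of this list for which every included type satisfies E_i/h_i > R on the types above it.
Rate on top 1: 1.048. E: 0.535 < 1.048 → exclude; stop.
Optimal diet: A — 1 of 5 types.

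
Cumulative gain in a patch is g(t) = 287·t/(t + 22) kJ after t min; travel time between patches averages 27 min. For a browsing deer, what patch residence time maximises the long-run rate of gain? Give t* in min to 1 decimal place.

By the marginal value theorem, leave when the instantaneous gain rate g'(t) equals the habitat-wide average g(t)/(T + t).
g'(t) = 287·22/(t + 22)². Setting 287·22/(t+22)² = 287t/[(t+22)(27+t)] gives 22(27+t) = t(t+22), so t² = 22×27 = 594.
t* = √594 = 24.37 min.

24.4 min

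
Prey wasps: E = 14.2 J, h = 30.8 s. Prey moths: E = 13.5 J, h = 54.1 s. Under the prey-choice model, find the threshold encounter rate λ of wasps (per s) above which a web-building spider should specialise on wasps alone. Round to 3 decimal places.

At the threshold, the rate on wasps alone equals the profitability of moths: λ·14.2/(1 + λ·30.8) = 13.5/54.1 = 0.2495.
Rearranging, λ(14.2 − 0.2495×30.8) = 0.2495, so λ = 0.2495/6.514 = 0.03831 per s.

0.038 per s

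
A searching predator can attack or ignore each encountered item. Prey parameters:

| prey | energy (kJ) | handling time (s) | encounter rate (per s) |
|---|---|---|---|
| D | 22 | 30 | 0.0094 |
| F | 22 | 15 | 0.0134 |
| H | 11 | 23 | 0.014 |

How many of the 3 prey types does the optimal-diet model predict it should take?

3

E/h in descending order: F 1.47, D 0.733, H 0.478 kJ/s. The optimal diet is the largest prefix of this list for which every included type satisfies E_i/h_i > R on the types above it.
Rate on top 1: 0.2455. D: 0.733 > 0.2455 → include.
Rate on top 2: 0.3382. H: 0.478 > 0.3382 → include.
Optimal diet: F, D, H — 3 of 3 types.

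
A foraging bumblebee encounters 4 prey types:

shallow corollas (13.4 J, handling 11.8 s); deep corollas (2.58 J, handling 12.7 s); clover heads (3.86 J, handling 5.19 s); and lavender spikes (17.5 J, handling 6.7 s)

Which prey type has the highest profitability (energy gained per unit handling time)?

lavender spikes

Profitability E/h (J/s): shallow corollas = 13.4/11.8 = 1.14, deep corollas = 2.58/12.7 = 0.203, clover heads = 3.86/5.19 = 0.744, lavender spikes = 17.5/6.7 = 2.61.
Ranked: lavender spikes > shallow corollas > clover heads > deep corollas.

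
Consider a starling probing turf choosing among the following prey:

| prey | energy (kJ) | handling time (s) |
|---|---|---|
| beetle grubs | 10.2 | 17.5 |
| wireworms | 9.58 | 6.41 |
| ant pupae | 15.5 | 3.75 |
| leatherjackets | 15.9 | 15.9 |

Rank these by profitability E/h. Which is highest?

In descending order of E/h:
ant pupae: 15.5/3.75 = 4.13 kJ/s
wireworms: 9.58/6.41 = 1.49 kJ/s
leatherjackets: 15.9/15.9 = 1 kJ/s
beetle grubs: 10.2/17.5 = 0.583 kJ/s

ant pupae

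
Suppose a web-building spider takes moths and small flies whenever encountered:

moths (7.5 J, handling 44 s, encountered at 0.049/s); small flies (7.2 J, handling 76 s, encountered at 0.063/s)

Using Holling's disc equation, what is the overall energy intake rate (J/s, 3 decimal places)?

Energy encountered per unit search time: 0.049×7.5 + 0.063×7.2 = 0.8211 J/s.
Handling time per unit search time: 0.049×44 + 0.063×76 = 6.944.
Rate = 0.8211/(1 + 6.944) = 0.1034 J/s.

0.103 J/s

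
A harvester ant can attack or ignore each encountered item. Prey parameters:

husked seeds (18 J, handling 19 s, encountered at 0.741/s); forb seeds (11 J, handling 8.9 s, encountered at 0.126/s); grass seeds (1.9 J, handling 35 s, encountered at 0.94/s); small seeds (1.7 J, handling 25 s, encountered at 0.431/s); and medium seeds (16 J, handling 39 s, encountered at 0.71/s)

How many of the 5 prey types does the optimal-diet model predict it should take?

E/h in descending order: forb seeds 1.24, husked seeds 0.947, medium seeds 0.41, small seeds 0.068, grass seeds 0.0543 J/s. The optimal diet is the largest prefix of this list for which every included type satisfies E_i/h_i > R on the types above it.
Rate on top 1: 0.6533. husked seeds: 0.947 > 0.6533 → include.
Rate on top 2: 0.9089. medium seeds: 0.41 < 0.9089 → exclude; stop.
Optimal diet: forb seeds, husked seeds — 2 of 5 types.

2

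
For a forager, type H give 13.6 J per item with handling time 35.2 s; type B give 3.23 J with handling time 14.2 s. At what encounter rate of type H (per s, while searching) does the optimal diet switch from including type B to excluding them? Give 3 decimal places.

0.041 per s

The zero-one rule: include type B iff E₂/h₂ > λE₁/(1+λh₁). Equality gives the switch point.
λE₁h₂ = E₂ + λE₂h₁ ⇒ λ = E₂/(E₁h₂ − E₂h₁) = 3.23/(193.1 − 113.7) = 0.04067 per s.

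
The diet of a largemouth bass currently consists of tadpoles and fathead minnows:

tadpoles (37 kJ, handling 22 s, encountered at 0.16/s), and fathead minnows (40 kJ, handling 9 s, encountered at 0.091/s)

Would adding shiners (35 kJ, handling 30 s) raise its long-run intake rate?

On tadpoles and fathead minnows alone, R = ΣλE/(1+Σλh) = 9.56/5.339 = 1.791 kJ/s.
Profitability of shiners: 35/30 = 1.167 kJ/s.
1.167 < 1.791, so adding shiners would lower the average — exclude it.

No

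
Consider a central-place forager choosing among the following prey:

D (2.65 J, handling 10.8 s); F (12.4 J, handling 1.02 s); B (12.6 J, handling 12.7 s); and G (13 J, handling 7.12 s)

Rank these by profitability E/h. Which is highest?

In descending order of E/h:
F: 12.4/1.02 = 12.2 J/s
G: 13/7.12 = 1.83 J/s
B: 12.6/12.7 = 0.992 J/s
D: 2.65/10.8 = 0.245 J/s

F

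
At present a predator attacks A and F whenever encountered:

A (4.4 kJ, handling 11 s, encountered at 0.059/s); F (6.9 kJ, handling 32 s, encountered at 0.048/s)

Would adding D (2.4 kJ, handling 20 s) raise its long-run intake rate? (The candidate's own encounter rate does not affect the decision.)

On A and F alone, R = ΣλE/(1+Σλh) = 0.5908/3.185 = 0.1855 kJ/s.
Profitability of D: 2.4/20 = 0.12 kJ/s.
0.12 < 0.1855, so adding D would lower the average — exclude it.

No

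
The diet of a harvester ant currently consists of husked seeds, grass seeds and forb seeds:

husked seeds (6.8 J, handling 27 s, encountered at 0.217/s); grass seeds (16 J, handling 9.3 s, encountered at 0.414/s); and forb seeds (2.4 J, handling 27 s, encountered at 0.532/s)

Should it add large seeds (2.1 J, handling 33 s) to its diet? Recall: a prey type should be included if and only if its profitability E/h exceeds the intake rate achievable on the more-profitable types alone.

On husked seeds, grass seeds and forb seeds alone, R = ΣλE/(1+Σλh) = 9.376/25.07 = 0.374 J/s.
large seeds: E/h = 2.1/33 = 0.06364 J/s.
0.06364 < 0.374, so adding large seeds would lower the average — exclude it.

No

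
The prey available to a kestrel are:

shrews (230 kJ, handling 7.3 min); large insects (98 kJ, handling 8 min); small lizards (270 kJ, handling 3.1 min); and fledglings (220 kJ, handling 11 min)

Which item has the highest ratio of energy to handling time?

In descending order of E/h:
small lizards: 270/3.1 = 87.1 kJ/min
shrews: 230/7.3 = 31.5 kJ/min
fledglings: 220/11 = 20 kJ/min
large insects: 98/8 = 12.2 kJ/min

small lizards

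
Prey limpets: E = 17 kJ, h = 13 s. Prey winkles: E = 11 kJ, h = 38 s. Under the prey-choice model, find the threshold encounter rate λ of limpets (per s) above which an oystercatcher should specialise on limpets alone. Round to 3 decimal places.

0.022 per s

Drop winkles once their profitability E₂/h₂ falls below the rate achievable on limpets alone: E₂/h₂ = λE₁/(1 + λh₁).
Solve for λ: λE₁h₂ = E₂(1 + λh₁) → λ(E₁h₂ − E₂h₁) = E₂ → λ = E₂/(E₁h₂ − E₂h₁).
λ = 11/(17×38 − 11×13) = 11/503 = 0.02187 per s.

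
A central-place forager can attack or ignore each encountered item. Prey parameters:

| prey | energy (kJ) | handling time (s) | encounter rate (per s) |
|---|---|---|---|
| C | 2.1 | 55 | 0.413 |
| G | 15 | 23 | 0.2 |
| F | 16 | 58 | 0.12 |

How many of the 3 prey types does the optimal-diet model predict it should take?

Profitabilities (E/h, kJ/s): G 0.652, F 0.276, C 0.0382. Add prey in this order while the next type's profitability exceeds the intake rate on those already taken.
Rate on top 1: 0.5357. F: 0.276 < 0.5357 → exclude; stop.
Optimal diet: G — 1 of 3 types.

1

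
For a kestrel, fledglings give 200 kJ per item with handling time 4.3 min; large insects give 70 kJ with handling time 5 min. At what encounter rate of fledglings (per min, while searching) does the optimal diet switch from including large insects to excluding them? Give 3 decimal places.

At the threshold, the rate on fledglings alone equals the profitability of large insects: λ·200/(1 + λ·4.3) = 70/5 = 14.
Rearranging, λ(200 − 14×4.3) = 14, so λ = 14/139.8 = 0.1001 per min.

0.100 per min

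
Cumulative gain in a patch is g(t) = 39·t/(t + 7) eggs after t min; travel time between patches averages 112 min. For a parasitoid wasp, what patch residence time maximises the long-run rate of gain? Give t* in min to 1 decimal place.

Optimal t* satisfies g'(t*) = g(t*)/(T + t*).
g'(t) = 39·7/(t + 7)². Setting 39·7/(t+7)² = 39t/[(t+7)(112+t)] gives 7(112+t) = t(t+7), so t² = 7×112 = 784.
t* = √784 = 28 min.

28.0 min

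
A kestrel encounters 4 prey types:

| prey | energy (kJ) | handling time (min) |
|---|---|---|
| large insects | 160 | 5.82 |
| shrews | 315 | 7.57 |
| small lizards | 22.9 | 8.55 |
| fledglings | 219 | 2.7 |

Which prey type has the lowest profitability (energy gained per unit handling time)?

In descending order of E/h:
fledglings: 219/2.7 = 81.1 kJ/min
shrews: 315/7.57 = 41.6 kJ/min
large insects: 160/5.82 = 27.5 kJ/min
small lizards: 22.9/8.55 = 2.68 kJ/min

small lizards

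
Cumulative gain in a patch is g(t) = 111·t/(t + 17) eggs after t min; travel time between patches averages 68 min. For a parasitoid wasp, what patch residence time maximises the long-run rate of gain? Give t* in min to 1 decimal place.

Maximise g(t)/(T+t): set derivative to zero → g'(t)(T+t) = g(t).
g'(t) = 111·17/(t + 17)². Setting 111·17/(t+17)² = 111t/[(t+17)(68+t)] gives 17(68+t) = t(t+17), so t² = 17×68 = 1156.
t* = √1156 = 34 min.

34.0 min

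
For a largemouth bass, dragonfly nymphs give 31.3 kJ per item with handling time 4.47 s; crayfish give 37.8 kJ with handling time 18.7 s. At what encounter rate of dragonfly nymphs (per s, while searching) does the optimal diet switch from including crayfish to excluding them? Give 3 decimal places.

Drop crayfish once their profitability E₂/h₂ falls below the rate achievable on dragonfly nymphs alone: E₂/h₂ = λE₁/(1 + λh₁).
Solve for λ: λE₁h₂ = E₂(1 + λh₁) → λ(E₁h₂ − E₂h₁) = E₂ → λ = E₂/(E₁h₂ − E₂h₁).
λ = 37.8/(31.3×18.7 − 37.8×4.47) = 37.8/416.3 = 0.09079 per s.

0.091 per s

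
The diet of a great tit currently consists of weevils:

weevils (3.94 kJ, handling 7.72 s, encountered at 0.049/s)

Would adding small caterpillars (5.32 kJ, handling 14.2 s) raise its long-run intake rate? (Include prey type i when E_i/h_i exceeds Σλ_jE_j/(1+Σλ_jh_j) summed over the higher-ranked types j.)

Current rate: (0.049×3.94)/(1 + 0.049×7.72) = 0.1401 kJ/s.
Profitability of small caterpillars: 5.32/14.2 = 0.3746 kJ/s.
0.3746 > 0.1401, so adding small caterpillars raises the average — include it.

Yes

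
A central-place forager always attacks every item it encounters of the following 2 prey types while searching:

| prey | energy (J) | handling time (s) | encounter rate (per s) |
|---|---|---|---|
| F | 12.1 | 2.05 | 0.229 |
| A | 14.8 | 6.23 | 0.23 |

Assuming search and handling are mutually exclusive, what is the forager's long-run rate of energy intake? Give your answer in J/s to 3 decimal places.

2.128 J/s

R = (0.229×12.1 + 0.23×14.8) / (1 + 0.229×2.05 + 0.23×6.23) = 6.175/2.902 = 2.128 J/s.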